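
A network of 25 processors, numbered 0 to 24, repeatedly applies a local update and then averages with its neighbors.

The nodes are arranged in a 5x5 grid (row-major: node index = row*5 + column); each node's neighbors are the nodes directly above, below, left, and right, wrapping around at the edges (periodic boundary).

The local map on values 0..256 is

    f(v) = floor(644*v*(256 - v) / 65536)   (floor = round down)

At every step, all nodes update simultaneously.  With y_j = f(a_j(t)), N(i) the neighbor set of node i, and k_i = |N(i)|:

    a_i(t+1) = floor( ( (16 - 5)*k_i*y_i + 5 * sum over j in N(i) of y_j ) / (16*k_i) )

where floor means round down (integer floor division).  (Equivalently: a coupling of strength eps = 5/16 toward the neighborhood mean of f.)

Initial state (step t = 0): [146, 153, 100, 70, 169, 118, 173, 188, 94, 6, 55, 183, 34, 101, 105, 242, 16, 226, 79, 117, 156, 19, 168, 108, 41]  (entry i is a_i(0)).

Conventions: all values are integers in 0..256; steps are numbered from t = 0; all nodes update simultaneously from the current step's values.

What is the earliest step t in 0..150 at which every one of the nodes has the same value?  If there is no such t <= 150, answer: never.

Answer: 5
Key observation: Synchronization is absorbing here: once all nodes are equal they stay equal, and step 5 is the first all-equal step.

Derivation:
t=0: [146, 153, 100, 70, 169, 118, 173, 188, 94, 6, 55, 183, 34, 101, 105, 242, 16, 226, 79, 117, 156, 19, 168, 108, 41]  (not all equal)
t=1: [155, 144, 148, 134, 129, 142, 141, 126, 135, 57, 111, 118, 87, 145, 140, 58, 46, 76, 135, 141, 130, 68, 132, 146, 107]  (not all equal)
t=2: [154, 155, 157, 159, 155, 154, 159, 158, 156, 126, 154, 153, 146, 157, 155, 121, 106, 135, 157, 155, 152, 130, 154, 157, 156]  (not all equal)
t=3: [153, 153, 152, 151, 153, 154, 151, 152, 153, 157, 154, 154, 156, 152, 153, 158, 156, 158, 152, 153, 155, 158, 154, 152, 153]  (not all equal)
t=4: [153, 154, 154, 154, 153, 153, 154, 154, 154, 152, 153, 153, 153, 154, 153, 152, 152, 152, 154, 153, 153, 152, 153, 154, 154]  (not all equal)
t=5: [154, 154, 154, 154, 154, 154, 154, 154, 154, 154, 154, 154, 154, 154, 154, 154, 154, 154, 154, 154, 154, 154, 154, 154, 154]  (all equal)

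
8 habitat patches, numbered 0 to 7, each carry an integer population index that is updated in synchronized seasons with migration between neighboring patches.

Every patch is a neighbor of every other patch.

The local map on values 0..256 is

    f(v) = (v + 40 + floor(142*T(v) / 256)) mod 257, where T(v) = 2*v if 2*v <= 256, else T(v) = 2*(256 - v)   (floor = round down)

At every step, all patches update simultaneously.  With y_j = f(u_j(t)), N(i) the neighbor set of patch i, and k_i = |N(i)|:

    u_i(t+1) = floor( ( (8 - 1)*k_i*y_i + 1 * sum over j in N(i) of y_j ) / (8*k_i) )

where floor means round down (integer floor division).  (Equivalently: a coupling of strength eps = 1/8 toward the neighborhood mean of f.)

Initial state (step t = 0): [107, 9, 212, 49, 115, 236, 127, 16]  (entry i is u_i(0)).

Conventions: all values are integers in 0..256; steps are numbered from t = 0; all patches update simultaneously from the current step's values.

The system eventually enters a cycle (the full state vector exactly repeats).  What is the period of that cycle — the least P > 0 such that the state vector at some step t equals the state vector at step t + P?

Simulating step by step:
t=0: [107, 9, 212, 49, 115, 236, 127, 16]
t=1: [14, 57, 44, 130, 29, 43, 50, 70]
t=2: [76, 154, 130, 62, 104, 128, 141, 177]
t=3: [182, 54, 55, 156, 12, 56, 54, 51]
t=4: [56, 147, 150, 58, 72, 152, 147, 142]
t=5: [149, 56, 56, 152, 177, 56, 56, 57]
t=6: [59, 152, 152, 59, 57, 152, 152, 153]
t=7: [153, 56, 56, 153, 150, 56, 56, 56]
t=8: [59, 152, 152, 59, 59, 152, 152, 152]
t=9: [153, 56, 56, 153, 153, 56, 56, 56]
t=10: [59, 152, 152, 59, 59, 152, 152, 152]

Answer: 2
Key observation: The state at step 8, [59, 152, 152, 59, 59, 152, 152, 152], reappears at step 10 — and no state repeats earlier — so the cycle the system enters has period 2.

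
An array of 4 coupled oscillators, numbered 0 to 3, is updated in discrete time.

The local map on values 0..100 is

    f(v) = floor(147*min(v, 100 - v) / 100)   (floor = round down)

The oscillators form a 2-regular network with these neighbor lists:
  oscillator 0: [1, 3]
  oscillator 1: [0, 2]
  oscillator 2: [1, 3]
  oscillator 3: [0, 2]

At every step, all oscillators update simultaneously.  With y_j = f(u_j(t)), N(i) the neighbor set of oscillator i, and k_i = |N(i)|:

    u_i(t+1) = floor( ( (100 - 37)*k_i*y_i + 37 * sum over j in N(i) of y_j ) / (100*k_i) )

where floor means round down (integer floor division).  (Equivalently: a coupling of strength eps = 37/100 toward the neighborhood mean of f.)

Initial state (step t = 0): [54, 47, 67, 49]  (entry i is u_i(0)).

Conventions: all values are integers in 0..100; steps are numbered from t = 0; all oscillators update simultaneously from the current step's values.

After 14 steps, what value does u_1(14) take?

Answer: u_1(14) = 41

Derivation:
t=0: [54, 47, 67, 49]
t=1: [68, 64, 56, 66]
t=2: [48, 53, 59, 51]
t=3: [70, 67, 63, 69]
t=4: [44, 48, 51, 46]
t=5: [65, 69, 70, 67]
t=6: [49, 45, 44, 47]
t=7: [70, 66, 65, 68]
t=8: [45, 48, 49, 47]
t=9: [67, 69, 71, 69]
t=10: [46, 45, 43, 45]
t=11: [66, 65, 64, 65]
t=12: [49, 50, 51, 50]
t=13: [72, 72, 72, 72]
t=14: [41, 41, 41, 41]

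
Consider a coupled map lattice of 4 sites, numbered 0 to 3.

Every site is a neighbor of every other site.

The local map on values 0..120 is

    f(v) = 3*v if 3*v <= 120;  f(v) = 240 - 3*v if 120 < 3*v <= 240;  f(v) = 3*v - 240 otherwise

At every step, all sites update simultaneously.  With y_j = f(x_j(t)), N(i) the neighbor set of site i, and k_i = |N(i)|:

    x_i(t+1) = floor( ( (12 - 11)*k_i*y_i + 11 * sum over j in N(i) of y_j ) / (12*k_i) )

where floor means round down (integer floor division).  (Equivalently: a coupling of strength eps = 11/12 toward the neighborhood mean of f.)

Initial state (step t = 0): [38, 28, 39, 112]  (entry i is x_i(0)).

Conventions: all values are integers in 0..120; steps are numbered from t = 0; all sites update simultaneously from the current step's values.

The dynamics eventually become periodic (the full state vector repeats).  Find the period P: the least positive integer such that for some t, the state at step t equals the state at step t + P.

Simulating step by step:
t=0: [38, 28, 39, 112]
t=1: [100, 106, 99, 104]
t=2: [68, 64, 68, 65]
t=3: [42, 39, 42, 40]
t=4: [116, 116, 116, 115]
t=5: [107, 107, 107, 107]
t=6: [81, 81, 81, 81]
t=7: [3, 3, 3, 3]
t=8: [9, 9, 9, 9]
t=9: [27, 27, 27, 27]
t=10: [81, 81, 81, 81]

Answer: 4
Key observation: The state at step 6, [81, 81, 81, 81], reappears at step 10 — and no state repeats earlier — so the cycle the system enters has period 4.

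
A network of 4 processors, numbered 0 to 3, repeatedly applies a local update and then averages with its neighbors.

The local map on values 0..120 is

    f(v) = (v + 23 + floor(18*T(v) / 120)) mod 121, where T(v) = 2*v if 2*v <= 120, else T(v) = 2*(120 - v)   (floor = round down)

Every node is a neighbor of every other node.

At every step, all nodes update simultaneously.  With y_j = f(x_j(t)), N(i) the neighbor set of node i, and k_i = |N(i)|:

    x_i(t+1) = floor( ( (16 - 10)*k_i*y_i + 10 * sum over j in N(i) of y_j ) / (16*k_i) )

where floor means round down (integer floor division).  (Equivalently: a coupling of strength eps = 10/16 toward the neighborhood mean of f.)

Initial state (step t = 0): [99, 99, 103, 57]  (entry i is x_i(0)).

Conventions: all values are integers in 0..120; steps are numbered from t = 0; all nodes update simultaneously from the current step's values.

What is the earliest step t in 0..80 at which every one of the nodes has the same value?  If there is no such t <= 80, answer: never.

Answer: 3
Key observation: Synchronization is absorbing here: once all nodes are equal they stay equal, and step 3 is the first all-equal step.

Derivation:
t=0: [99, 99, 103, 57]  (not all equal)
t=1: [26, 26, 26, 41]  (not all equal)
t=2: [60, 60, 60, 63]  (not all equal)
t=3: [101, 101, 101, 101]  (all equal)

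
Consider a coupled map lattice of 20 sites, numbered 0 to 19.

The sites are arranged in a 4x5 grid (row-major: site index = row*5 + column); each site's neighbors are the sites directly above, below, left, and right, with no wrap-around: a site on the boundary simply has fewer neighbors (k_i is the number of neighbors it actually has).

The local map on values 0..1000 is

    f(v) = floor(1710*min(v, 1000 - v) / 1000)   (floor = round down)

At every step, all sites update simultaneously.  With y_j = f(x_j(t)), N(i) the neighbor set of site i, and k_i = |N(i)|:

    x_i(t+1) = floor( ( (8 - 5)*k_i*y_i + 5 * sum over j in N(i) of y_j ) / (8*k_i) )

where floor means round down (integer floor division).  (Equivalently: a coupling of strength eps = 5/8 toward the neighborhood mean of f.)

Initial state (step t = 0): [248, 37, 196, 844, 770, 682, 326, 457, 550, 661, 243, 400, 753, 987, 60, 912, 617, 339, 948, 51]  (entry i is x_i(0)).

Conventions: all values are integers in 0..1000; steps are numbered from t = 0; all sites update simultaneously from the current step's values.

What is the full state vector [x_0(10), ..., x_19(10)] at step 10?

Answer: [519, 534, 558, 579, 596, 497, 524, 589, 646, 668, 482, 531, 643, 741, 771, 492, 552, 675, 784, 819]

Derivation:
t=0: [248, 37, 196, 844, 770, 682, 326, 457, 550, 661, 243, 400, 753, 987, 60, 912, 617, 339, 948, 51]
t=1: [348, 297, 356, 411, 411, 494, 532, 618, 545, 480, 442, 576, 481, 224, 181, 390, 539, 459, 176, 92]
t=2: [645, 607, 615, 698, 738, 764, 726, 714, 691, 680, 748, 766, 705, 488, 399, 731, 748, 691, 388, 249]
t=3: [563, 613, 596, 533, 500, 464, 482, 520, 570, 550, 424, 436, 540, 684, 632, 440, 450, 530, 620, 579]
t=4: [734, 718, 733, 774, 810, 775, 780, 781, 732, 750, 748, 764, 749, 639, 658, 748, 767, 760, 672, 669]
t=5: [440, 448, 429, 402, 375, 406, 397, 408, 453, 444, 414, 406, 442, 548, 554, 420, 408, 442, 541, 569]
t=6: [738, 737, 722, 705, 692, 705, 699, 720, 745, 738, 703, 703, 739, 769, 758, 708, 712, 748, 765, 759]
t=7: [465, 467, 476, 488, 494, 495, 495, 471, 448, 454, 504, 496, 450, 413, 416, 499, 483, 440, 408, 408]
t=8: [811, 810, 812, 817, 819, 835, 832, 800, 774, 774, 848, 831, 774, 724, 720, 842, 820, 759, 710, 701]
t=9: [310, 315, 324, 328, 334, 286, 300, 343, 380, 389, 272, 301, 381, 449, 464, 278, 317, 402, 476, 495]
t=10: [519, 534, 558, 579, 596, 497, 524, 589, 646, 668, 482, 531, 643, 741, 771, 492, 552, 675, 784, 819]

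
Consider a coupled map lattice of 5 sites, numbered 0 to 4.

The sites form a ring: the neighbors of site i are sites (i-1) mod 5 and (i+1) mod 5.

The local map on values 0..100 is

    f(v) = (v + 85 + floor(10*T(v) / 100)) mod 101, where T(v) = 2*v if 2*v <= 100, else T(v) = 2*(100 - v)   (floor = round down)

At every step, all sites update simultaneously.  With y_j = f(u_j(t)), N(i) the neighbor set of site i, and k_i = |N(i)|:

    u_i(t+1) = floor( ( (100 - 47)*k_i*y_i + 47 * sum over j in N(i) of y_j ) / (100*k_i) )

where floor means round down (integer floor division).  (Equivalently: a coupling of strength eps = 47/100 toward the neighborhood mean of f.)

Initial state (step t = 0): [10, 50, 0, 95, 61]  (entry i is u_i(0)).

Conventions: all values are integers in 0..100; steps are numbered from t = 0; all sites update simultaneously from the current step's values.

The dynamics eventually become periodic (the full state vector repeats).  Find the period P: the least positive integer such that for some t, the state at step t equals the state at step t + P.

Answer: 19
Key observation: The state at step 6, [27, 27, 27, 27, 27], reappears at step 25 — and no state repeats earlier — so the cycle the system enters has period 19.

Derivation:
t=0: [10, 50, 0, 95, 61]
t=1: [73, 66, 74, 74, 69]
t=2: [59, 59, 61, 62, 60]
t=3: [51, 51, 52, 52, 52]
t=4: [44, 44, 44, 45, 44]
t=5: [36, 36, 36, 37, 36]
t=6: [27, 27, 27, 27, 27]
t=7: [16, 16, 16, 16, 16]
t=8: [3, 3, 3, 3, 3]
t=9: [88, 88, 88, 88, 88]
t=10: [74, 74, 74, 74, 74]
t=11: [63, 63, 63, 63, 63]
t=12: [54, 54, 54, 54, 54]
t=13: [47, 47, 47, 47, 47]
t=14: [40, 40, 40, 40, 40]
t=15: [32, 32, 32, 32, 32]
t=16: [22, 22, 22, 22, 22]
t=17: [10, 10, 10, 10, 10]
t=18: [97, 97, 97, 97, 97]
t=19: [81, 81, 81, 81, 81]
t=20: [68, 68, 68, 68, 68]
t=21: [58, 58, 58, 58, 58]
t=22: [50, 50, 50, 50, 50]
t=23: [44, 44, 44, 44, 44]
t=24: [36, 36, 36, 36, 36]
t=25: [27, 27, 27, 27, 27]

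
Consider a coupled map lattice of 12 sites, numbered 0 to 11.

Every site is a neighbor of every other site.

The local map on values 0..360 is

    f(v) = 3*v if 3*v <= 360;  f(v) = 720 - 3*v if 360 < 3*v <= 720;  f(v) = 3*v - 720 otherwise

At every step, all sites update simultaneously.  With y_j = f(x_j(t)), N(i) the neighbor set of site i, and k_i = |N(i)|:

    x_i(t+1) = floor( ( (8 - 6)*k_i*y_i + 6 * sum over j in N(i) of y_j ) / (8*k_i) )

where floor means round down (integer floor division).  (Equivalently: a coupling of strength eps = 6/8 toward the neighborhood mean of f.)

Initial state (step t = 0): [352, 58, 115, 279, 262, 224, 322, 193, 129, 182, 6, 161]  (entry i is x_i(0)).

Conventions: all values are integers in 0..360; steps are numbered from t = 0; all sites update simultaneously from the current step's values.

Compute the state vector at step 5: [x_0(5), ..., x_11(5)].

Simulating step by step:
t=0: [352, 58, 115, 279, 262, 224, 322, 193, 129, 182, 6, 161]
t=1: [213, 184, 215, 173, 164, 161, 197, 178, 212, 184, 155, 195]
t=2: [147, 163, 146, 169, 174, 175, 156, 166, 148, 163, 179, 157]
t=3: [242, 233, 242, 230, 227, 227, 237, 232, 241, 233, 224, 236]
t=4: [18, 21, 18, 23, 24, 24, 19, 21, 18, 21, 26, 19]
t=5: [61, 63, 61, 64, 64, 64, 61, 63, 61, 63, 65, 61]

Answer: [61, 63, 61, 64, 64, 64, 61, 63, 61, 63, 65, 61]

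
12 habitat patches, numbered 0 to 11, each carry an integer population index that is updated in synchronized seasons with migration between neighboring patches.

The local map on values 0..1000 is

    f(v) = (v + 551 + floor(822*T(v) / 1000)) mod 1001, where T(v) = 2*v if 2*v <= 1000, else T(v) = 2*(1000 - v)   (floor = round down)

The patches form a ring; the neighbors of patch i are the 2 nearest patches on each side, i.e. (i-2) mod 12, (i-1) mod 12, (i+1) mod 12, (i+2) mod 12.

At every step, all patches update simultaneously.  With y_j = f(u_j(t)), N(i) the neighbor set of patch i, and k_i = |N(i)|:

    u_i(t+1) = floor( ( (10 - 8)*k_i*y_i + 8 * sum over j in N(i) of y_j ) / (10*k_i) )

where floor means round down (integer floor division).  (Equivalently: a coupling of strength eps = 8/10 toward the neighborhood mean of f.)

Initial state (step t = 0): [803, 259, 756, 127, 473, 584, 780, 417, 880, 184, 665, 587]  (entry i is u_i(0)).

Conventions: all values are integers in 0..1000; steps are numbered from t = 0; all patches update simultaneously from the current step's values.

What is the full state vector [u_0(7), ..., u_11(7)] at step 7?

Answer: [719, 720, 720, 721, 721, 721, 720, 719, 719, 718, 718, 719]

Derivation:
t=0: [803, 259, 756, 127, 473, 584, 780, 417, 880, 184, 665, 587]
t=1: [639, 663, 660, 688, 780, 769, 717, 564, 554, 579, 583, 505]
t=2: [800, 787, 751, 734, 727, 740, 757, 783, 807, 834, 825, 811]
t=3: [681, 693, 704, 712, 715, 711, 702, 688, 677, 670, 668, 670]
t=4: [753, 747, 742, 738, 737, 739, 743, 749, 754, 759, 760, 757]
t=5: [709, 712, 714, 716, 717, 716, 714, 711, 708, 706, 706, 707]
t=6: [736, 735, 734, 733, 732, 733, 734, 735, 737, 738, 738, 737]
t=7: [719, 720, 720, 721, 721, 721, 720, 719, 719, 718, 718, 719]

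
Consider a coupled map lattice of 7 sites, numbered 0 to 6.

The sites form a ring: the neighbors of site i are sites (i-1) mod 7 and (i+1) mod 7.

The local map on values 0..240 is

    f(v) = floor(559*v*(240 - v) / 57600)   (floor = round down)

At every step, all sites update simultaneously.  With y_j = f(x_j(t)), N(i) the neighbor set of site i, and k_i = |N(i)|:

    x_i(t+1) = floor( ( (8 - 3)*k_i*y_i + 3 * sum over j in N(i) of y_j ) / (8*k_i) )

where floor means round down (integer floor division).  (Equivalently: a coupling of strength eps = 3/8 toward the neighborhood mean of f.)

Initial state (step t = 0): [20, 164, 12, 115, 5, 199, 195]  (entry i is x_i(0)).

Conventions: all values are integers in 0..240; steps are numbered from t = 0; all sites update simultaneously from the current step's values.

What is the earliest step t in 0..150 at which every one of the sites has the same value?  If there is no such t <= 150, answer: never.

Simulating step by step:
t=0: [20, 164, 12, 115, 5, 199, 195]  (not all equal)
t=1: [64, 87, 64, 93, 47, 67, 75]  (not all equal)
t=2: [114, 121, 117, 119, 100, 109, 116]  (not all equal)
t=3: [139, 139, 139, 138, 136, 137, 138]  (not all equal)
t=4: [136, 136, 136, 136, 136, 136, 136]  (all equal)

Answer: 4
Key observation: Synchronization is absorbing here: once all sites are equal they stay equal, and step 4 is the first all-equal step.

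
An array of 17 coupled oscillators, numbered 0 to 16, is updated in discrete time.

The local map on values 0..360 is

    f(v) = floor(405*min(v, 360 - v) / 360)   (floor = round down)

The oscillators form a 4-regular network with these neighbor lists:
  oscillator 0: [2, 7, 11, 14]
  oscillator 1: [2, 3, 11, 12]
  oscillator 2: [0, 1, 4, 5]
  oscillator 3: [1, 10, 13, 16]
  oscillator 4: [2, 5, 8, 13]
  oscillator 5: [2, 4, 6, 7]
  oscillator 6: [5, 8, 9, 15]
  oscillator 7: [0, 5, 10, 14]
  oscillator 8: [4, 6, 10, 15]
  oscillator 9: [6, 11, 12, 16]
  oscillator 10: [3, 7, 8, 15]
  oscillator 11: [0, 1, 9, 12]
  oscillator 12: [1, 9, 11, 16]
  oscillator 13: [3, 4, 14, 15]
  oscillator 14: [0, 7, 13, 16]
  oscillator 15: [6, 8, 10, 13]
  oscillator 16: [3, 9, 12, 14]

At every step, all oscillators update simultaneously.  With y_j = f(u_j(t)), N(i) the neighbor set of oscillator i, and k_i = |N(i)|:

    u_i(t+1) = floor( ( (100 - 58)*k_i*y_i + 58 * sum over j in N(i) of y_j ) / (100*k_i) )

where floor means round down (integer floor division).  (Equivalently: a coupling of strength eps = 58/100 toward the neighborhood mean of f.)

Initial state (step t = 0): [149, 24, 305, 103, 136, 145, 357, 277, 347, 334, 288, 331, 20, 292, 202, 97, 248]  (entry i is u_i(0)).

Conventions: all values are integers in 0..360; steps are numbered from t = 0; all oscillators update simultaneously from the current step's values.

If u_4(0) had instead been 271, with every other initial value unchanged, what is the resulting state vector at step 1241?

Simulating step by step:
t=0: [149, 24, 305, 103, 271, 145, 357, 277, 347, 334, 288, 331, 20, 292, 202, 97, 248]
t=1: [122, 44, 91, 93, 87, 105, 46, 124, 48, 38, 82, 48, 40, 104, 141, 71, 102]
t=2: [123, 64, 100, 97, 97, 105, 63, 131, 68, 55, 93, 62, 56, 112, 139, 78, 98]
t=3: [128, 81, 110, 105, 108, 113, 78, 136, 85, 70, 104, 77, 71, 119, 141, 91, 102]
t=4: [135, 97, 121, 115, 120, 123, 94, 143, 101, 85, 117, 92, 86, 128, 145, 105, 110]
t=5: [144, 113, 134, 127, 133, 135, 111, 151, 118, 101, 130, 108, 102, 139, 152, 121, 121]
t=6: [156, 129, 148, 141, 147, 149, 129, 162, 135, 119, 145, 125, 119, 152, 162, 138, 135]
t=7: [170, 147, 164, 157, 164, 165, 148, 176, 154, 138, 162, 143, 138, 167, 174, 156, 151]
t=8: [187, 167, 182, 175, 182, 183, 169, 192, 175, 159, 181, 163, 159, 184, 189, 176, 169]
t=9: [192, 188, 197, 194, 198, 196, 191, 193, 196, 182, 197, 183, 181, 197, 192, 196, 187]
t=10: [189, 192, 185, 187, 182, 184, 188, 186, 184, 197, 184, 197, 198, 184, 188, 184, 194]
t=11: [191, 188, 195, 193, 198, 196, 193, 195, 197, 184, 196, 185, 183, 196, 192, 197, 187]
t=12: [189, 192, 186, 188, 183, 184, 187, 186, 183, 195, 184, 195, 196, 184, 188, 183, 193]
t=13: [192, 189, 194, 193, 198, 196, 194, 195, 198, 186, 197, 186, 185, 196, 193, 197, 188]
t=14: [188, 191, 186, 187, 183, 184, 186, 185, 182, 193, 183, 193, 194, 184, 187, 183, 191]
t=15: [193, 190, 195, 194, 198, 196, 195, 196, 198, 188, 197, 188, 187, 197, 194, 198, 190]
t=16: [187, 190, 185, 186, 182, 184, 185, 184, 182, 191, 183, 191, 192, 183, 186, 182, 190]
t=17: [194, 191, 195, 195, 198, 197, 196, 197, 199, 190, 198, 190, 189, 198, 195, 199, 191]
t=18: [186, 188, 185, 185, 182, 183, 184, 183, 181, 189, 182, 190, 191, 182, 185, 181, 188]
t=19: [195, 193, 196, 196, 199, 198, 198, 198, 200, 192, 199, 191, 191, 198, 196, 200, 193]
t=20: [185, 187, 183, 184, 181, 182, 182, 182, 180, 187, 181, 188, 188, 182, 184, 180, 186]
t=21: [196, 195, 198, 197, 200, 200, 199, 199, 201, 194, 200, 193, 193, 199, 197, 201, 195]
t=22: [183, 184, 182, 182, 180, 180, 180, 181, 179, 185, 180, 186, 186, 181, 182, 179, 184]
t=23: [199, 197, 200, 199, 201, 201, 200, 200, 201, 196, 201, 196, 196, 200, 199, 201, 197]
t=24: [181, 182, 180, 181, 178, 178, 179, 179, 178, 183, 178, 183, 183, 179, 181, 178, 182]
t=25: [200, 200, 200, 200, 200, 200, 200, 200, 200, 199, 200, 199, 199, 200, 200, 200, 200]
t=26: [180, 180, 180, 180, 180, 180, 180, 180, 180, 180, 180, 180, 180, 180, 180, 180, 180]
t=27: [202, 202, 202, 202, 202, 202, 202, 202, 202, 202, 202, 202, 202, 202, 202, 202, 202]
t=28: [177, 177, 177, 177, 177, 177, 177, 177, 177, 177, 177, 177, 177, 177, 177, 177, 177]
t=29: [199, 199, 199, 199, 199, 199, 199, 199, 199, 199, 199, 199, 199, 199, 199, 199, 199]
t=30: [181, 181, 181, 181, 181, 181, 181, 181, 181, 181, 181, 181, 181, 181, 181, 181, 181]
t=31: [201, 201, 201, 201, 201, 201, 201, 201, 201, 201, 201, 201, 201, 201, 201, 201, 201]
t=32: [178, 178, 178, 178, 178, 178, 178, 178, 178, 178, 178, 178, 178, 178, 178, 178, 178]
t=33: [200, 200, 200, 200, 200, 200, 200, 200, 200, 200, 200, 200, 200, 200, 200, 200, 200]
t=34: [180, 180, 180, 180, 180, 180, 180, 180, 180, 180, 180, 180, 180, 180, 180, 180, 180]

Answer: [200, 200, 200, 200, 200, 200, 200, 200, 200, 200, 200, 200, 200, 200, 200, 200, 200]
Key observation: The state at step 26, [180, 180, 180, 180, 180, 180, 180, 180, 180, 180, 180, 180, 180, 180, 180, 180, 180], reappears at step 34: the system is in a cycle of period 8 from step 26 on.  Therefore the state at step 1241 equals the state at step 26 + ((1241 - 26) mod 8) = 33, which is [200, 200, 200, 200, 200, 200, 200, 200, 200, 200, 200, 200, 200, 200, 200, 200, 200].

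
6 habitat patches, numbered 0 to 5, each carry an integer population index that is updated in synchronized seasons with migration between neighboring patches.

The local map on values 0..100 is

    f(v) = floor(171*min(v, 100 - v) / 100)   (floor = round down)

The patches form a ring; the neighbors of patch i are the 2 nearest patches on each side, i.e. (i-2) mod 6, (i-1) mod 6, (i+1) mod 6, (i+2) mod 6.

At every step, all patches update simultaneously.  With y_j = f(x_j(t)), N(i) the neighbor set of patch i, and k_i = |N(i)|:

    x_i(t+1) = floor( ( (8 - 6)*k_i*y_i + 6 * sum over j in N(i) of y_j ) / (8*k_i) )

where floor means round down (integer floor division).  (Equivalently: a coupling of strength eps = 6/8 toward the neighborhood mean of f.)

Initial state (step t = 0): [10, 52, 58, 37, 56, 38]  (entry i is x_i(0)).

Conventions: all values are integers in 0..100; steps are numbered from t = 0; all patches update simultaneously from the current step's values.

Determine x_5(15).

Answer: x_5(15) = 29

Derivation:
t=0: [10, 52, 58, 37, 56, 38]
t=1: [59, 60, 62, 70, 59, 60]
t=2: [68, 64, 64, 63, 64, 65]
t=3: [58, 59, 60, 61, 59, 59]
t=4: [69, 69, 68, 68, 69, 69]
t=5: [53, 53, 53, 53, 53, 53]
t=6: [80, 80, 80, 80, 80, 80]
t=7: [34, 34, 34, 34, 34, 34]
t=8: [58, 58, 58, 58, 58, 58]
t=9: [71, 71, 71, 71, 71, 71]
t=10: [49, 49, 49, 49, 49, 49]
t=11: [83, 83, 83, 83, 83, 83]
t=12: [29, 29, 29, 29, 29, 29]
t=13: [49, 49, 49, 49, 49, 49]
t=14: [83, 83, 83, 83, 83, 83]
t=15: [29, 29, 29, 29, 29, 29]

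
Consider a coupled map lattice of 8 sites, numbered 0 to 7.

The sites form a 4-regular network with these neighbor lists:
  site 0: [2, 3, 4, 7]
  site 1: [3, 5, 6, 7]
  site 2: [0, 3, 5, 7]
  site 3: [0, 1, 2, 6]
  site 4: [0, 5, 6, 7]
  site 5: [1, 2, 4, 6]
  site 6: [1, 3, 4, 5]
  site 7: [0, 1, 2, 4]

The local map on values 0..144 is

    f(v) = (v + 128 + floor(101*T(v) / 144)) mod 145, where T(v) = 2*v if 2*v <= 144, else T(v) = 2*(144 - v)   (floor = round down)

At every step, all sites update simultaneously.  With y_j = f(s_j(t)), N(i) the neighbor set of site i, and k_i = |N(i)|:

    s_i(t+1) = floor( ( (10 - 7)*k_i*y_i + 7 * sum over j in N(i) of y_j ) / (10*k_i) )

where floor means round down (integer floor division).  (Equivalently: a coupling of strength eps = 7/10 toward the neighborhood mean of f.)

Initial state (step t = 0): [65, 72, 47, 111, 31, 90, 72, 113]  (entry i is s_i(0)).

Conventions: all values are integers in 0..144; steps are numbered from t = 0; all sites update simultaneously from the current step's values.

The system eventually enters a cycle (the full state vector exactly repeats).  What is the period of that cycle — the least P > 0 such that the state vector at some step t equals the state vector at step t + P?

Simulating step by step:
t=0: [65, 72, 47, 111, 31, 90, 72, 113]
t=1: [117, 54, 102, 86, 68, 31, 40, 94]
t=2: [67, 58, 78, 83, 48, 75, 54, 69]
t=3: [63, 59, 30, 69, 76, 62, 74, 65]
t=4: [76, 86, 87, 57, 75, 73, 49, 98]
t=5: [25, 41, 25, 56, 23, 23, 55, 4]
t=6: [71, 95, 71, 84, 69, 59, 82, 76]
t=7: [6, 25, 28, 5, 26, 40, 25, 6]
t=8: [108, 83, 103, 90, 84, 55, 66, 91]
t=9: [69, 47, 88, 76, 71, 86, 65, 52]
t=10: [23, 74, 22, 44, 46, 44, 62, 51]
t=11: [67, 75, 66, 63, 91, 73, 88, 62]
t=12: [114, 51, 115, 92, 51, 30, 28, 91]
t=13: [85, 50, 76, 76, 74, 86, 61, 86]
t=14: [7, 56, 6, 45, 28, 45, 60, 23]
t=15: [99, 95, 106, 120, 85, 103, 99, 90]
t=16: [50, 49, 91, 65, 27, 68, 49, 26]
t=17: [71, 79, 51, 95, 57, 44, 80, 57]
t=18: [62, 40, 69, 22, 74, 68, 39, 77]
t=19: [49, 44, 31, 61, 40, 29, 44, 41]
t=20: [90, 87, 80, 96, 79, 70, 87, 81]
t=21: [4, 4, 5, 3, 5, 5, 4, 5]
t=22: [138, 137, 138, 136, 138, 138, 137, 138]
t=23: [129, 129, 129, 129, 129, 129, 129, 129]
t=24: [133, 133, 133, 133, 133, 133, 133, 133]
t=25: [131, 131, 131, 131, 131, 131, 131, 131]
t=26: [132, 132, 132, 132, 132, 132, 132, 132]
t=27: [131, 131, 131, 131, 131, 131, 131, 131]

Answer: 2
Key observation: The state at step 25, [131, 131, 131, 131, 131, 131, 131, 131], reappears at step 27 — and no state repeats earlier — so the cycle the system enters has period 2.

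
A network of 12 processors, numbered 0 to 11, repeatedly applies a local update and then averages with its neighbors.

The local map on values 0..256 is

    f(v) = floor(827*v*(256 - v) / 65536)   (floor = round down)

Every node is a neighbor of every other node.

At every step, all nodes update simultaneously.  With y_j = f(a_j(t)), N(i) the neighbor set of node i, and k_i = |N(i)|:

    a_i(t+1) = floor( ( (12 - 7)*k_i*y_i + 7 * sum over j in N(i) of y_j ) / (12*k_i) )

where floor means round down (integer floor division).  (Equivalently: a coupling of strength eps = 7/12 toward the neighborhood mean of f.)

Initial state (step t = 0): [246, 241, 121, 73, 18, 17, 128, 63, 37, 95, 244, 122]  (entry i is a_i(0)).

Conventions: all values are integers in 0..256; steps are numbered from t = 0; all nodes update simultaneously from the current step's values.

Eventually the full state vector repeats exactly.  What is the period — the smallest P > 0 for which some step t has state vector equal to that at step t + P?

Answer: 2
Key observation: The state at step 8, [206, 206, 206, 206, 206, 206, 206, 206, 206, 206, 206, 206], reappears at step 10 — and no state repeats earlier — so the cycle the system enters has period 2.

Derivation:
t=0: [246, 241, 121, 73, 18, 17, 128, 63, 37, 95, 244, 122]
t=1: [88, 93, 151, 138, 96, 95, 151, 132, 114, 147, 90, 151]
t=2: [193, 195, 198, 200, 195, 195, 198, 200, 199, 199, 193, 198]
t=3: [148, 147, 145, 144, 147, 147, 145, 144, 145, 145, 148, 145]
t=4: [201, 202, 202, 202, 202, 202, 202, 202, 202, 202, 201, 202]
t=5: [137, 137, 137, 137, 137, 137, 137, 137, 137, 137, 137, 137]
t=6: [205, 205, 205, 205, 205, 205, 205, 205, 205, 205, 205, 205]
t=7: [131, 131, 131, 131, 131, 131, 131, 131, 131, 131, 131, 131]
t=8: [206, 206, 206, 206, 206, 206, 206, 206, 206, 206, 206, 206]
t=9: [129, 129, 129, 129, 129, 129, 129, 129, 129, 129, 129, 129]
t=10: [206, 206, 206, 206, 206, 206, 206, 206, 206, 206, 206, 206]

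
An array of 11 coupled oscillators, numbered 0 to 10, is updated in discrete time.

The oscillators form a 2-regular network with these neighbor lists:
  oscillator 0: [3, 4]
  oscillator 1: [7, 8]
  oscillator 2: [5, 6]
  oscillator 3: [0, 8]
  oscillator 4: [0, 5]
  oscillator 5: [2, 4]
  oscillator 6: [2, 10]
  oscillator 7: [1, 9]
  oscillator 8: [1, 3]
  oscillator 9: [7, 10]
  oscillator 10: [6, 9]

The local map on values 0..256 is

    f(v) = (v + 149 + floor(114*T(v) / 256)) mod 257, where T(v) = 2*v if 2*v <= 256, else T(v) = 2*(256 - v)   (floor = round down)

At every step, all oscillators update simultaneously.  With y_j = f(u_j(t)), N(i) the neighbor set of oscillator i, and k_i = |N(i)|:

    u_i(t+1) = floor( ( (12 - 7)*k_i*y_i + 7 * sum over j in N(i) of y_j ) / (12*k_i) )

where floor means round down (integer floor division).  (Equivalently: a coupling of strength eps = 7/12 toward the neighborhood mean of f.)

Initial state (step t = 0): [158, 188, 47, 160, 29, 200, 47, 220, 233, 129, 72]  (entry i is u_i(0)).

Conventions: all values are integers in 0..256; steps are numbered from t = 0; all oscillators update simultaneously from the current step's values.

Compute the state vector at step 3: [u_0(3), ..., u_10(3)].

Answer: [134, 130, 134, 134, 134, 135, 127, 119, 134, 109, 113]

Derivation:
t=0: [158, 188, 47, 160, 29, 200, 47, 220, 233, 129, 72]
t=1: [156, 142, 209, 139, 165, 187, 176, 139, 141, 106, 119]
t=2: [136, 135, 140, 135, 138, 140, 133, 122, 135, 111, 115]
t=3: [134, 130, 134, 134, 134, 135, 127, 119, 134, 109, 113]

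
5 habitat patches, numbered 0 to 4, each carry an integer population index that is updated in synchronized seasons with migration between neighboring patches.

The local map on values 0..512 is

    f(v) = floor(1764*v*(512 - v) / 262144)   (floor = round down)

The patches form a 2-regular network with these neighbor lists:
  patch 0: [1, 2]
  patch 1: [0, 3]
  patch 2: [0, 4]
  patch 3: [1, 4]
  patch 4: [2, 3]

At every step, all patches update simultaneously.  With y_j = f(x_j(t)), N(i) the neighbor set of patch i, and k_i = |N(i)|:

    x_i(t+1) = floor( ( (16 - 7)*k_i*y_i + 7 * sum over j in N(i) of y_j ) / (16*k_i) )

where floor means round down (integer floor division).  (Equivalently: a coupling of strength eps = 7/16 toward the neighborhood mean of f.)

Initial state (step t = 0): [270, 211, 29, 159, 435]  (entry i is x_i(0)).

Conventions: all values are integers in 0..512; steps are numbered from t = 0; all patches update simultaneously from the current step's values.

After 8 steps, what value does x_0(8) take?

Answer: x_0(8) = 412

Derivation:
t=0: [270, 211, 29, 159, 435]
t=1: [360, 418, 198, 354, 229]
t=2: [356, 311, 411, 364, 418]
t=3: [362, 397, 296, 353, 288]
t=4: [366, 335, 416, 374, 420]
t=5: [347, 378, 286, 339, 280]
t=6: [385, 361, 423, 391, 426]
t=7: [320, 347, 268, 312, 263]
t=8: [412, 398, 434, 416, 435]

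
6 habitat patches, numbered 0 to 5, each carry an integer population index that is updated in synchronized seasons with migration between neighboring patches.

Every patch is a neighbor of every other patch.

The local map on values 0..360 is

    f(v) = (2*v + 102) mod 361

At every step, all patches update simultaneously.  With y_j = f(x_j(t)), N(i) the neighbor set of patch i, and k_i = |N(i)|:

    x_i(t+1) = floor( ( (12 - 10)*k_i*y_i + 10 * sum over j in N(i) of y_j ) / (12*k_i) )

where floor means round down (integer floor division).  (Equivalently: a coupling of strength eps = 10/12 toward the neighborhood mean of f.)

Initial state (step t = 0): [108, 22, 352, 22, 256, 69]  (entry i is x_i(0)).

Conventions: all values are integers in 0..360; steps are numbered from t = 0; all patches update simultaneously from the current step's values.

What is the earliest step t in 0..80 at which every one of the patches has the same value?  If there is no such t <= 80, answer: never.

Answer: 1
Key observation: Synchronization is absorbing here: once all patches are equal they stay equal, and step 1 is the first all-equal step.

Derivation:
t=0: [108, 22, 352, 22, 256, 69]  (not all equal)
t=1: [197, 197, 197, 197, 197, 197]  (all equal)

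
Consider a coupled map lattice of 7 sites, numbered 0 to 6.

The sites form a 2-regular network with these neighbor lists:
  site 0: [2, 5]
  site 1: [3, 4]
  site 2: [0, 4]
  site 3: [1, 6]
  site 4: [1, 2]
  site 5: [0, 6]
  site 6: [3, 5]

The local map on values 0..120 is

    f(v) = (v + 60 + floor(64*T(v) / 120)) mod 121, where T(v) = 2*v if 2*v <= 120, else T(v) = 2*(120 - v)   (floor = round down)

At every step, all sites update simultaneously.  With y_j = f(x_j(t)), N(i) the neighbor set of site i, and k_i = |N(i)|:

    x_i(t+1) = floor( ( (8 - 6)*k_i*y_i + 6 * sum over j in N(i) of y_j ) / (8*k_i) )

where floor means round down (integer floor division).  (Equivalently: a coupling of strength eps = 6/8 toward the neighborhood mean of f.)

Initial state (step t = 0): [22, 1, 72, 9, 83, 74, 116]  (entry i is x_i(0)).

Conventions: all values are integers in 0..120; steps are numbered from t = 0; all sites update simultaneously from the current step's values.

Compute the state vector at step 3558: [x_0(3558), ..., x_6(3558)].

Answer: [62, 62, 62, 62, 62, 62, 62]
Key observation: The state at step 3, [62, 62, 62, 62, 62, 62, 62], reappears at step 4: the system is in a cycle of period 1 from step 3 on.  Therefore the state at step 3558 equals the state at step 3 + ((3558 - 3) mod 1) = 3, which is [62, 62, 62, 62, 62, 62, 62].

Derivation:
t=0: [22, 1, 72, 9, 83, 74, 116]
t=1: [72, 67, 77, 64, 61, 77, 67]
t=2: [61, 62, 61, 62, 61, 61, 61]
t=3: [62, 62, 62, 62, 62, 62, 62]
t=4: [62, 62, 62, 62, 62, 62, 62]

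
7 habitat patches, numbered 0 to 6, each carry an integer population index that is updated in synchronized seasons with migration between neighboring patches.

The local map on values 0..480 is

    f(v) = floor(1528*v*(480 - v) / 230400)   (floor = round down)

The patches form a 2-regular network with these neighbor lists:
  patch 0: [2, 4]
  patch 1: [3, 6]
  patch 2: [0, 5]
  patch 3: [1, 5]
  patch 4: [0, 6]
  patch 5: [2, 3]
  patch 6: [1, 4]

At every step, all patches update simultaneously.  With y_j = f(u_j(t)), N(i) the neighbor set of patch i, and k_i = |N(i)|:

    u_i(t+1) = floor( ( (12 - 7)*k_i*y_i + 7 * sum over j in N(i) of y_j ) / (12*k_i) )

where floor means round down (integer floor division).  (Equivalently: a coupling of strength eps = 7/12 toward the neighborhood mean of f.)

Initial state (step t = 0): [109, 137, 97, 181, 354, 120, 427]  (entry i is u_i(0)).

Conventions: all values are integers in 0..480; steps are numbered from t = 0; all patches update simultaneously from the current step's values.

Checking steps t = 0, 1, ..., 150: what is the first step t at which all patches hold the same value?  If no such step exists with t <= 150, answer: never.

Simulating step by step:
t=0: [109, 137, 97, 181, 354, 120, 427]  (not all equal)
t=1: [269, 277, 264, 323, 244, 295, 239]  (not all equal)
t=2: [378, 364, 372, 353, 379, 358, 378]  (not all equal)
t=3: [257, 277, 269, 289, 254, 284, 261]  (not all equal)
t=4: [378, 372, 375, 368, 379, 370, 377]  (not all equal)
t=5: [256, 265, 261, 269, 254, 267, 258]  (not all equal)
t=6: [379, 377, 378, 376, 379, 377, 378]  (not all equal)
t=7: [253, 257, 255, 257, 253, 257, 255]  (not all equal)
t=8: [380, 380, 380, 380, 380, 380, 380]  (all equal)

Answer: 8
Key observation: Synchronization is absorbing here: once all patches are equal they stay equal, and step 8 is the first all-equal step.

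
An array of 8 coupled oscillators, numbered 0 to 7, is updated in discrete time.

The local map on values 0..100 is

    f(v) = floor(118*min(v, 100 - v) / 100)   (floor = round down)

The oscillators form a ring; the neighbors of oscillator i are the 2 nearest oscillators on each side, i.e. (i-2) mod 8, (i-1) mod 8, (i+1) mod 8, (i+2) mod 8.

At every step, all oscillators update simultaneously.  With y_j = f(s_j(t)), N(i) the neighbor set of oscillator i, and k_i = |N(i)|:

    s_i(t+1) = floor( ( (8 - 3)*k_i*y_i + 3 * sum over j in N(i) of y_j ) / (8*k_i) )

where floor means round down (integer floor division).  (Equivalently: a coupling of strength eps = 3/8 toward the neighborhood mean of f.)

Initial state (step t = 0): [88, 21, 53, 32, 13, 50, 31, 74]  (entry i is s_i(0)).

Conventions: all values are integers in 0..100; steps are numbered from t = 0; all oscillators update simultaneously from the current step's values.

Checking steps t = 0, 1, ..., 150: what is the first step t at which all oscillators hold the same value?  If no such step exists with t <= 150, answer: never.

Answer: 10
Key observation: Synchronization is absorbing here: once all oscillators are equal they stay equal, and step 10 is the first all-equal step.

Derivation:
t=0: [88, 21, 53, 32, 13, 50, 31, 74]  (not all equal)
t=1: [22, 27, 42, 37, 26, 47, 33, 31]  (not all equal)
t=2: [30, 33, 42, 42, 36, 48, 37, 36]  (not all equal)
t=3: [38, 40, 46, 47, 44, 51, 43, 42]  (not all equal)
t=4: [46, 48, 52, 53, 52, 54, 50, 49]  (not all equal)
t=5: [55, 55, 55, 55, 56, 55, 57, 56]  (not all equal)
t=6: [52, 52, 52, 52, 51, 52, 50, 51]  (not all equal)
t=7: [56, 56, 56, 56, 56, 56, 58, 56]  (not all equal)
t=8: [50, 51, 51, 51, 50, 50, 49, 50]  (not all equal)
t=9: [58, 57, 57, 57, 58, 58, 57, 58]  (not all equal)
t=10: [49, 49, 49, 49, 49, 49, 49, 49]  (all equal)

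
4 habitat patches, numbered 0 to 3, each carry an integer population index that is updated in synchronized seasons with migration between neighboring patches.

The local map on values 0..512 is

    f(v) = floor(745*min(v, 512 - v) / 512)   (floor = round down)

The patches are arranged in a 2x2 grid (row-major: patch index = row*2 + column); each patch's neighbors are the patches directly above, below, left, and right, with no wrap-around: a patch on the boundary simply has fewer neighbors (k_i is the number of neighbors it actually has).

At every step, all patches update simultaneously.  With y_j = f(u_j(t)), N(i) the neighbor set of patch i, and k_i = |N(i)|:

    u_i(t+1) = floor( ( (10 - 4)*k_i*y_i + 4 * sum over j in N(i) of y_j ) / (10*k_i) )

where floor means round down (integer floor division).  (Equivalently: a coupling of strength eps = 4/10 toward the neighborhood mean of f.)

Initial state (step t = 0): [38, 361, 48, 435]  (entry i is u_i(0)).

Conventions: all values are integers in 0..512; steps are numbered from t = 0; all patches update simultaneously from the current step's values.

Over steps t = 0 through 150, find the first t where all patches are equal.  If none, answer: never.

Answer: 18
Key observation: Synchronization is absorbing here: once all patches are equal they stay equal, and step 18 is the first all-equal step.

Derivation:
t=0: [38, 361, 48, 435]  (not all equal)
t=1: [90, 164, 74, 124]  (not all equal)
t=2: [147, 204, 126, 177]  (not all equal)
t=3: [223, 271, 203, 250]  (not all equal)
t=4: [323, 347, 314, 346]  (not all equal)
t=5: [270, 247, 276, 250]  (not all equal)
t=6: [351, 358, 348, 358]  (not all equal)
t=7: [232, 226, 234, 226]  (not all equal)
t=8: [335, 329, 337, 330]  (not all equal)
t=9: [258, 263, 256, 262]  (not all equal)
t=10: [368, 363, 369, 364]  (not all equal)
t=11: [210, 214, 209, 213]  (not all equal)
t=12: [306, 309, 305, 308]  (not all equal)
t=13: [298, 296, 299, 296]  (not all equal)
t=14: [311, 313, 310, 313]  (not all equal)
t=15: [291, 289, 292, 289]  (not all equal)
t=16: [321, 323, 321, 323]  (not all equal)
t=17: [276, 275, 276, 275]  (not all equal)
t=18: [343, 343, 343, 343]  (all equal)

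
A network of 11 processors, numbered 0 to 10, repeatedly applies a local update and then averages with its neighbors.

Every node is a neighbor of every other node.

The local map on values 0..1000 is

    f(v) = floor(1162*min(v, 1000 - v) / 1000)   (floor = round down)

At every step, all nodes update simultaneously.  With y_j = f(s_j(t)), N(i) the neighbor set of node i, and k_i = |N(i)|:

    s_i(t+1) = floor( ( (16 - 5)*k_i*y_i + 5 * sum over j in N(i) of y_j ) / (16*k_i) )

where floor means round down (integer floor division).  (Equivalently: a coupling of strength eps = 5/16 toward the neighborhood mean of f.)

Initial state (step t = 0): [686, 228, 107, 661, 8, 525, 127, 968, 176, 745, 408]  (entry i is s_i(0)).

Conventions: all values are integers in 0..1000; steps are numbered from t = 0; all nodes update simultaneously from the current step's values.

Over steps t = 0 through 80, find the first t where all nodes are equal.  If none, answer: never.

Answer: 23
Key observation: Synchronization is absorbing here: once all nodes are equal they stay equal, and step 23 is the first all-equal step.

Derivation:
t=0: [686, 228, 107, 661, 8, 525, 127, 968, 176, 745, 408]  (not all equal)
t=1: [328, 262, 170, 347, 95, 451, 185, 113, 223, 283, 400]  (not all equal)
t=2: [353, 303, 232, 368, 175, 447, 244, 189, 273, 318, 408]  (not all equal)
t=3: [389, 351, 296, 400, 253, 460, 305, 263, 328, 362, 431]  (not all equal)
t=4: [435, 406, 364, 443, 331, 489, 371, 339, 389, 414, 467]  (not all equal)
t=5: [492, 470, 438, 498, 413, 534, 444, 419, 457, 477, 517]  (not all equal)
t=6: [558, 541, 516, 562, 497, 538, 521, 502, 531, 547, 551]  (not all equal)
t=7: [522, 535, 554, 519, 564, 537, 550, 565, 543, 531, 527]  (not all equal)
t=8: [547, 537, 523, 549, 515, 536, 525, 514, 531, 540, 543]  (not all equal)
t=9: [531, 539, 550, 530, 555, 540, 548, 556, 543, 536, 534]  (not all equal)
t=10: [539, 533, 525, 541, 522, 533, 527, 520, 531, 536, 537]  (not all equal)
t=11: [538, 542, 548, 536, 551, 542, 547, 552, 544, 540, 540]  (not all equal)
t=12: [533, 531, 526, 535, 524, 531, 527, 523, 529, 532, 532]  (not all equal)
t=13: [543, 544, 548, 542, 550, 544, 548, 551, 546, 544, 544]  (not all equal)
t=14: [529, 528, 525, 530, 523, 528, 525, 523, 527, 528, 528]  (not all equal)
t=15: [547, 548, 550, 547, 552, 548, 550, 552, 549, 548, 548]  (not all equal)
t=16: [525, 524, 522, 525, 521, 524, 522, 521, 523, 524, 524]  (not all equal)
t=17: [551, 553, 554, 551, 555, 553, 554, 555, 553, 553, 553]  (not all equal)
t=18: [520, 518, 518, 520, 517, 518, 518, 517, 518, 518, 518]  (not all equal)
t=19: [557, 559, 559, 557, 560, 559, 559, 560, 559, 559, 559]  (not all equal)
t=20: [513, 512, 512, 513, 511, 512, 512, 511, 512, 512, 512]  (not all equal)
t=21: [565, 566, 566, 565, 567, 566, 566, 567, 566, 566, 566]  (not all equal)
t=22: [504, 504, 504, 504, 503, 504, 504, 503, 504, 504, 504]  (not all equal)
t=23: [576, 576, 576, 576, 576, 576, 576, 576, 576, 576, 576]  (all equal)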